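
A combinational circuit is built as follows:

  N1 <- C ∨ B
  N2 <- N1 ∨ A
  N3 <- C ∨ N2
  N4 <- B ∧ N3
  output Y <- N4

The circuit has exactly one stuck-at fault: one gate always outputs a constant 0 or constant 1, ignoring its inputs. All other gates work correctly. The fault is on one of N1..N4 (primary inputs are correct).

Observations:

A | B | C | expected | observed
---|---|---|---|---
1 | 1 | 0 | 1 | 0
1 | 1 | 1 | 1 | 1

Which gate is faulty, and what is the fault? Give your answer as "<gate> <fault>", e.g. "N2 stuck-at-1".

Fault-free values for test 1 (A=1, B=1, C=0): N1=1, N2=1, N3=1, N4=1, giving Y=1. Observed 0.
Test 1: faults giving observed 0 are {N2 stuck-at-0, N3 stuck-at-0, N4 stuck-at-0}.
Test 2 (A=1, B=1, C=1): fault-free N1=1, N2=1, N3=1, N4=1 → 1; observed 1. Eliminates N3 stuck-at-0, N4 stuck-at-0.
Only N2 stuck-at-0 is consistent with every test.

N2 stuck-at-0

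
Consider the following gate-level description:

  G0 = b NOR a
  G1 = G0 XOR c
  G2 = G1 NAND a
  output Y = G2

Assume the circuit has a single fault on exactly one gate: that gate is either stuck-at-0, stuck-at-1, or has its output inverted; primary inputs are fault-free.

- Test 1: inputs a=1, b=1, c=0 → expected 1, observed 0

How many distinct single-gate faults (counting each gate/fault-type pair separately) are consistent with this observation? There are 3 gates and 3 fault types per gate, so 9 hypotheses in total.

Fault-free: G0=0, G1=0, G2=1 → 1. Observed 0.
  G0 stuck-at-0: output 1 ✗
  G0 stuck-at-1: output 0 ✓
  G0 inverted output: output 0 ✓
  G1 stuck-at-0: output 1 ✗
  G1 stuck-at-1: output 0 ✓
  G1 inverted output: output 0 ✓
  G2 stuck-at-0: output 0 ✓
  G2 stuck-at-1: output 1 ✗
  G2 inverted output: output 0 ✓
Consistent faults: {G0 stuck-at-1, G0 inverted output, G1 stuck-at-1, G1 inverted output, G2 stuck-at-0, G2 inverted output} — 6 in all.

6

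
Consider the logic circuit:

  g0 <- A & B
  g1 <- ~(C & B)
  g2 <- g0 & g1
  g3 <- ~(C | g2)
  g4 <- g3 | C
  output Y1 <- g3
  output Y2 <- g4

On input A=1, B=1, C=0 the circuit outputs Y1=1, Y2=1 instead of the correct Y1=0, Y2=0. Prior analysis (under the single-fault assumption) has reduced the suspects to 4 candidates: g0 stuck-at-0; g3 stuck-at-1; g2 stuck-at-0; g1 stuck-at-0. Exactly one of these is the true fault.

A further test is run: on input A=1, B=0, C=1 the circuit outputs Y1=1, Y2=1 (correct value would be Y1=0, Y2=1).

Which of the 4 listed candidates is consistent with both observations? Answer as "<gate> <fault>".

Evaluate each candidate on input A=1, B=0, C=1:
  g0 stuck-at-0: g0=0 [stuck-at-0], g1=1, g2=0, g3=0, g4=1 → Y1=0, Y2=1 — eliminated
  g3 stuck-at-1: g0=0, g1=1, g2=0, g3=1 [stuck-at-1], g4=1 → Y1=1, Y2=1 — matches
  g2 stuck-at-0: g0=0, g1=1, g2=0 [stuck-at-0], g3=0, g4=1 → Y1=0, Y2=1 — eliminated
  g1 stuck-at-0: g0=0, g1=0 [stuck-at-0], g2=0, g3=0, g4=1 → Y1=0, Y2=1 — eliminated
Only g3 stuck-at-1 reproduces the observed Y1=1, Y2=1.

g3 stuck-at-1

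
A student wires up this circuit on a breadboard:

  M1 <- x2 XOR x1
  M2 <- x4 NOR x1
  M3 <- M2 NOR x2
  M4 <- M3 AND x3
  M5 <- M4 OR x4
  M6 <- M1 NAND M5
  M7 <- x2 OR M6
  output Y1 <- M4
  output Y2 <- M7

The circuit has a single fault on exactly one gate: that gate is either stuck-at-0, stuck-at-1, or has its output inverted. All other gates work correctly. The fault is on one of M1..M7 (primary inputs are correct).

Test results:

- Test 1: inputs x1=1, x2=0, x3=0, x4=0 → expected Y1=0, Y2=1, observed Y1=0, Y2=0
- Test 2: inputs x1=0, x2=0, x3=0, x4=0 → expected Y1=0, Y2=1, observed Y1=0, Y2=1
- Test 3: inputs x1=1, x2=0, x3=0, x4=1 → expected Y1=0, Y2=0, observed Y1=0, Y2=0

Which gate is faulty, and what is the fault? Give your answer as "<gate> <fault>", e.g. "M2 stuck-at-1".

Fault-free values for test 1 (x1=1, x2=0, x3=0, x4=0): M1=1, M2=0, M3=1, M4=0, M5=0, M6=1, M7=1, giving Y1=0, Y2=1. Observed Y1=0, Y2=0.
Test 1: faults giving observed Y1=0, Y2=0 are {M5 stuck-at-1, M5 inverted output, M6 stuck-at-0, M6 inverted output, M7 stuck-at-0, M7 inverted output}.
Test 2 (x1=0, x2=0, x3=0, x4=0): fault-free M1=0, M2=1, M3=0, M4=0, M5=0, M6=1, M7=1 → Y1=0, Y2=1; observed Y1=0, Y2=1. Eliminates M6 stuck-at-0, M6 inverted output, M7 stuck-at-0, M7 inverted output.
Test 3 (x1=1, x2=0, x3=0, x4=1): fault-free M1=1, M2=0, M3=1, M4=0, M5=1, M6=0, M7=0 → Y1=0, Y2=0; observed Y1=0, Y2=0. Eliminates M5 inverted output.
Only M5 stuck-at-1 is consistent with every test.

M5 stuck-at-1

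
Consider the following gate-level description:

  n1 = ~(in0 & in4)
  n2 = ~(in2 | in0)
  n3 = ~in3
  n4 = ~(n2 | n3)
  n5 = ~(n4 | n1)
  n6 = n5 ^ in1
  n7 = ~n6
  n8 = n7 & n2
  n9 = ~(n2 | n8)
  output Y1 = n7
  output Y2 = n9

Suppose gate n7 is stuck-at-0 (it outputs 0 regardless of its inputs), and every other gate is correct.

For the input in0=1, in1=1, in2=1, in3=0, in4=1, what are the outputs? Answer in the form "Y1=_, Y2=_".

Propagate with n7 forced: n1=0, n2=0, n3=1, n4=0, n5=1, n6=0, n7=0 [stuck-at-0], n8=0, n9=1.
So the outputs are Y1=0, Y2=1. (Without the fault they would be Y1=1, Y2=1.)

Y1=0, Y2=1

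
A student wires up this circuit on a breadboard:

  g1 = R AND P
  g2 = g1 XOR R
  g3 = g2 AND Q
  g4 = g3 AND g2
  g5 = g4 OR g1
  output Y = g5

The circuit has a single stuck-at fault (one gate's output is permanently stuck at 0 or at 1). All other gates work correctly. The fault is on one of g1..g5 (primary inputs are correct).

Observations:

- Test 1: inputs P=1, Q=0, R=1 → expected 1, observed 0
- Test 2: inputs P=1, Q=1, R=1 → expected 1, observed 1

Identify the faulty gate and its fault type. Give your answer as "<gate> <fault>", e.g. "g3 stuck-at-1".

g1 stuck-at-0

Fault-free values for test 1 (P=1, Q=0, R=1): g1=1, g2=0, g3=0, g4=0, g5=1, giving Y=1. Observed 0.
Test 1: faults giving observed 0 are {g1 stuck-at-0, g5 stuck-at-0}.
Test 2 (P=1, Q=1, R=1): fault-free g1=1, g2=0, g3=0, g4=0, g5=1 → 1; observed 1. Eliminates g5 stuck-at-0.
Only g1 stuck-at-0 is consistent with every test.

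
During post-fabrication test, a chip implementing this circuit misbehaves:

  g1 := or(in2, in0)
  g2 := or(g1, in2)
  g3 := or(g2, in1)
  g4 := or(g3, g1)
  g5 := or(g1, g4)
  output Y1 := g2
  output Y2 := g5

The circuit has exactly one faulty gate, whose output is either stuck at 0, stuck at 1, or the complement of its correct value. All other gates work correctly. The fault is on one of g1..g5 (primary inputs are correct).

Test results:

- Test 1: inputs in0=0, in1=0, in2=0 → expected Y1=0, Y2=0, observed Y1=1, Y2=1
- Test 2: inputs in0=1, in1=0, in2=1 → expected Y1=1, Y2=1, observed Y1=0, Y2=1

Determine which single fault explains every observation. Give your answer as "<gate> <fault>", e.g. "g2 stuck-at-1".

Fault-free values for test 1 (in0=0, in1=0, in2=0): g1=0, g2=0, g3=0, g4=0, g5=0, giving Y1=0, Y2=0. Observed Y1=1, Y2=1.
Test 1: faults giving observed Y1=1, Y2=1 are {g1 stuck-at-1, g1 inverted output, g2 stuck-at-1, g2 inverted output}.
Test 2 (in0=1, in1=0, in2=1): fault-free g1=1, g2=1, g3=1, g4=1, g5=1 → Y1=1, Y2=1; observed Y1=0, Y2=1. Eliminates g1 stuck-at-1, g1 inverted output, g2 stuck-at-1.
Only g2 inverted output is consistent with every test.

g2 inverted output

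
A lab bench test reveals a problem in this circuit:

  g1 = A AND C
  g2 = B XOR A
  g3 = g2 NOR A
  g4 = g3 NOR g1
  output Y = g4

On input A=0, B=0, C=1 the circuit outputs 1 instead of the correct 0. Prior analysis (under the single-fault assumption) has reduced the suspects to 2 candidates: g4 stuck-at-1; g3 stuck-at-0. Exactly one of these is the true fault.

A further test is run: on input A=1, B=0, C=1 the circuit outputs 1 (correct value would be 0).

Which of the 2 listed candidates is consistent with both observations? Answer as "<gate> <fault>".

Evaluate each candidate on input A=1, B=0, C=1:
  g4 stuck-at-1: g1=1, g2=1, g3=0, g4=1 [stuck-at-1] → 1 — matches
  g3 stuck-at-0: g1=1, g2=1, g3=0 [stuck-at-0], g4=0 → 0 — eliminated
Only g4 stuck-at-1 reproduces the observed 1.

g4 stuck-at-1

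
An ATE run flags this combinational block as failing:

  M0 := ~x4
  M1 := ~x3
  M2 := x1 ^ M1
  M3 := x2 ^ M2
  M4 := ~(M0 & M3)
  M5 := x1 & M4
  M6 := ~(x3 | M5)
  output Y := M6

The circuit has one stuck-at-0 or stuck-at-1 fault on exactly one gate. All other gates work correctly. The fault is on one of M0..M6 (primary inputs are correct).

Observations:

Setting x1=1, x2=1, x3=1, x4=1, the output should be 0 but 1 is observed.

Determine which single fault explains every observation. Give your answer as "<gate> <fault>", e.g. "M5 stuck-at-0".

M6 stuck-at-1

Fault-free values for test 1 (x1=1, x2=1, x3=1, x4=1): M0=0, M1=0, M2=1, M3=0, M4=1, M5=1, M6=0, giving Y=0. Observed 1.
Test 1: faults giving observed 1 are {M6 stuck-at-1}.
Only M6 stuck-at-1 is consistent with every test.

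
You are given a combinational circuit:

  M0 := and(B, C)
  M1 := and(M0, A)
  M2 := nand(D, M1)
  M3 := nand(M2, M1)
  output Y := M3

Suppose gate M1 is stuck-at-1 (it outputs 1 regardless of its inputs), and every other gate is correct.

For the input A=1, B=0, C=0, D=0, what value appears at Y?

Propagate with M1 forced: M0=0, M1=1 [stuck-at-1], M2=1, M3=0.
So Y = 0. (Without the fault it would be 1.)

0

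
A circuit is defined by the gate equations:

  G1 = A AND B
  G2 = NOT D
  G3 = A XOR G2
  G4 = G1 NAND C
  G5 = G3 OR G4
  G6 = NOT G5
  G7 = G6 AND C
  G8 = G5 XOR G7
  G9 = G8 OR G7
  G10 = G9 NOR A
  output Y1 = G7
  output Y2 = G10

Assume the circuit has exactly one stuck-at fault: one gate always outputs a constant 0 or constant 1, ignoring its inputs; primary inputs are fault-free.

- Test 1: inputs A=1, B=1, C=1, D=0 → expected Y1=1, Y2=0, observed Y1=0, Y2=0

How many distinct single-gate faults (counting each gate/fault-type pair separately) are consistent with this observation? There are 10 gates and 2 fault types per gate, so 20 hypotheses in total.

7

Fault-free: G1=1, G2=1, G3=0, G4=0, G5=0, G6=1, G7=1, G8=1, G9=1, G10=0 → Y1=1, Y2=0. Observed Y1=0, Y2=0.
  G1: stuck-at-0 ✓; others ✗
  G2: stuck-at-0 ✓; others ✗
  G3: stuck-at-1 ✓; others ✗
  G4: stuck-at-1 ✓; others ✗
  G5: stuck-at-1 ✓; others ✗
  G6: stuck-at-0 ✓; others ✗
  G7: stuck-at-0 ✓; others ✗
  G8: none of the 2 fault types match ✗
  G9: none of the 2 fault types match ✗
  G10: none of the 2 fault types match ✗
Consistent faults: {G1 stuck-at-0, G2 stuck-at-0, G3 stuck-at-1, G4 stuck-at-1, G5 stuck-at-1, G6 stuck-at-0, G7 stuck-at-0} — 7 in all.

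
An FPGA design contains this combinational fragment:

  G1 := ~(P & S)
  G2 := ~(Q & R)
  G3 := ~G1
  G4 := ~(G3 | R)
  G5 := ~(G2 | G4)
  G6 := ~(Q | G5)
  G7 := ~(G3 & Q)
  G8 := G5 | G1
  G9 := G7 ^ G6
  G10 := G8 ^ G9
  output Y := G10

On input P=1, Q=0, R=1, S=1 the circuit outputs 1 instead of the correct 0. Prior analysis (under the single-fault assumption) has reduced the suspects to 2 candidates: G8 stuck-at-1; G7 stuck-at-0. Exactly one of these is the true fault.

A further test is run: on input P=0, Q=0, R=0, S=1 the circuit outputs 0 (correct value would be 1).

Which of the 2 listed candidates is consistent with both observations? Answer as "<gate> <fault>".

G7 stuck-at-0

Evaluate each candidate on input P=0, Q=0, R=0, S=1:
  G8 stuck-at-1: G1=1, G2=1, G3=0, G4=1, G5=0, G6=1, G7=1, G8=1 [stuck-at-1], G9=0, G10=1 → 1 — eliminated
  G7 stuck-at-0: G1=1, G2=1, G3=0, G4=1, G5=0, G6=1, G7=0 [stuck-at-0], G8=1, G9=1, G10=0 → 0 — matches
Only G7 stuck-at-0 reproduces the observed 0.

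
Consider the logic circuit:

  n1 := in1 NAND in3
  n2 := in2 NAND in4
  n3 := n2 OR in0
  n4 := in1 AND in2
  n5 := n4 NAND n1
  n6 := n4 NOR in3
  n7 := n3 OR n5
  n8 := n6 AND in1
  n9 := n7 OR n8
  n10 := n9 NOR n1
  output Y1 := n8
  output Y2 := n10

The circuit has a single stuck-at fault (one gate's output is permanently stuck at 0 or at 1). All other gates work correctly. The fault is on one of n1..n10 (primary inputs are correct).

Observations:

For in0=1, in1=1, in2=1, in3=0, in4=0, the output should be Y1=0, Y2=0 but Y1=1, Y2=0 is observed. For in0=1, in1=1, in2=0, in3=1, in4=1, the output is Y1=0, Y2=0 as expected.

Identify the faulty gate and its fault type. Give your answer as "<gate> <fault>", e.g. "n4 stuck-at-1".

n4 stuck-at-0

Fault-free values for test 1 (in0=1, in1=1, in2=1, in3=0, in4=0): n1=1, n2=1, n3=1, n4=1, n5=0, n6=0, n7=1, n8=0, n9=1, n10=0, giving Y1=0, Y2=0. Observed Y1=1, Y2=0.
Test 1: faults giving observed Y1=1, Y2=0 are {n4 stuck-at-0, n6 stuck-at-1, n8 stuck-at-1}.
Test 2 (in0=1, in1=1, in2=0, in3=1, in4=1): fault-free n1=0, n2=1, n3=1, n4=0, n5=1, n6=0, n7=1, n8=0, n9=1, n10=0 → Y1=0, Y2=0; observed Y1=0, Y2=0. Eliminates n6 stuck-at-1, n8 stuck-at-1.
Only n4 stuck-at-0 is consistent with every test.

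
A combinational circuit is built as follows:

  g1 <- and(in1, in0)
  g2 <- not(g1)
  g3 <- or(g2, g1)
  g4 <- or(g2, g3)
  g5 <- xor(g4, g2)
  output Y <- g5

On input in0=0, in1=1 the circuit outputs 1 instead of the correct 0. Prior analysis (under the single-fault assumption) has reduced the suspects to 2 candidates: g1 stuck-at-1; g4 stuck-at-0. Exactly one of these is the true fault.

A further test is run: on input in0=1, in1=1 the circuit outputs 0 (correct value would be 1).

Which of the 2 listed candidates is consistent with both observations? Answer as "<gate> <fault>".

Evaluate each candidate on input in0=1, in1=1:
  g1 stuck-at-1: g1=1 [stuck-at-1], g2=0, g3=1, g4=1, g5=1 → 1 — eliminated
  g4 stuck-at-0: g1=1, g2=0, g3=1, g4=0 [stuck-at-0], g5=0 → 0 — matches
Only g4 stuck-at-0 reproduces the observed 0.

g4 stuck-at-0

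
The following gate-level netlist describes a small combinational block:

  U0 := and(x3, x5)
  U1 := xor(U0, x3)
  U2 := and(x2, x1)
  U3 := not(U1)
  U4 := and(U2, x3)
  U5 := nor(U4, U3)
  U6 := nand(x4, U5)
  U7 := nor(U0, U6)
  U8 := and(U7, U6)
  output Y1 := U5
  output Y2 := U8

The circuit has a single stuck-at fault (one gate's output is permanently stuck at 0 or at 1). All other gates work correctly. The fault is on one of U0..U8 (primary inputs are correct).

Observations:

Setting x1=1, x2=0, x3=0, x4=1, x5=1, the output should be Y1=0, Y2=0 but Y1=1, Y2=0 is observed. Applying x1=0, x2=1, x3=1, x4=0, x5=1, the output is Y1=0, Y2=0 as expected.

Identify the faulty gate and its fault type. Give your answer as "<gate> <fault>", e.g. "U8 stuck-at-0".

U0 stuck-at-1

Fault-free values for test 1 (x1=1, x2=0, x3=0, x4=1, x5=1): U0=0, U1=0, U2=0, U3=1, U4=0, U5=0, U6=1, U7=0, U8=0, giving Y1=0, Y2=0. Observed Y1=1, Y2=0.
Test 1: faults giving observed Y1=1, Y2=0 are {U0 stuck-at-1, U1 stuck-at-1, U3 stuck-at-0, U5 stuck-at-1}.
Test 2 (x1=0, x2=1, x3=1, x4=0, x5=1): fault-free U0=1, U1=0, U2=0, U3=1, U4=0, U5=0, U6=1, U7=0, U8=0 → Y1=0, Y2=0; observed Y1=0, Y2=0. Eliminates U1 stuck-at-1, U3 stuck-at-0, U5 stuck-at-1.
Only U0 stuck-at-1 is consistent with every test.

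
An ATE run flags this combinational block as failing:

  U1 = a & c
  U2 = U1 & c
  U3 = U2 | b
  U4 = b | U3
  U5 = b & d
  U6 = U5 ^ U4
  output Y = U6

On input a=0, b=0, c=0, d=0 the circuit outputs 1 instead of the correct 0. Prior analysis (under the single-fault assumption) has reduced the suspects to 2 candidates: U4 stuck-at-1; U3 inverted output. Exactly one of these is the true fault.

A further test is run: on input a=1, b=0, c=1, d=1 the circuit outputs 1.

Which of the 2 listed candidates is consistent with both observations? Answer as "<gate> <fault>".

U4 stuck-at-1

Evaluate each candidate on input a=1, b=0, c=1, d=1:
  U4 stuck-at-1: U1=1, U2=1, U3=1, U4=1 [stuck-at-1], U5=0, U6=1 → 1 — matches
  U3 inverted output: U1=1, U2=1, U3=0 [inverted output], U4=0, U5=0, U6=0 → 0 — eliminated
Only U4 stuck-at-1 reproduces the observed 1.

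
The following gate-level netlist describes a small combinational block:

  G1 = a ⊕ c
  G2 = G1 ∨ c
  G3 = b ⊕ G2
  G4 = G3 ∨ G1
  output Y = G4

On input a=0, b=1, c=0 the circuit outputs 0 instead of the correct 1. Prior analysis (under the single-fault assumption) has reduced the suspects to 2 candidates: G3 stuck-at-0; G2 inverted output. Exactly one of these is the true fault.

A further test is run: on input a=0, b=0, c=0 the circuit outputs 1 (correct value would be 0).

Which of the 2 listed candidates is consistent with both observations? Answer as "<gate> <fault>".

G2 inverted output

Evaluate each candidate on input a=0, b=0, c=0:
  G3 stuck-at-0: G1=0, G2=0, G3=0 [stuck-at-0], G4=0 → 0 — eliminated
  G2 inverted output: G1=0, G2=1 [inverted output], G3=1, G4=1 → 1 — matches
Only G2 inverted output reproduces the observed 1.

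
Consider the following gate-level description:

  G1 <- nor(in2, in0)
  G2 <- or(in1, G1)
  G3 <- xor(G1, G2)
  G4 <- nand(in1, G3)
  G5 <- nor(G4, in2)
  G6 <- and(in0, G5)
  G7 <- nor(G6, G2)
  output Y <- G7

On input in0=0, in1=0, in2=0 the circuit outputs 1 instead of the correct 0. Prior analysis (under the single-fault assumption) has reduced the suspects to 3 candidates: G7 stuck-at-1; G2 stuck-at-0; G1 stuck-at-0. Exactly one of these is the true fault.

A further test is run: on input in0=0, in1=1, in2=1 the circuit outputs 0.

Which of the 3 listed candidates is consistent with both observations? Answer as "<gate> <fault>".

G1 stuck-at-0

Evaluate each candidate on input in0=0, in1=1, in2=1:
  G7 stuck-at-1: G1=0, G2=1, G3=1, G4=0, G5=0, G6=0, G7=1 [stuck-at-1] → 1 — eliminated
  G2 stuck-at-0: G1=0, G2=0 [stuck-at-0], G3=0, G4=1, G5=0, G6=0, G7=1 → 1 — eliminated
  G1 stuck-at-0: G1=0 [stuck-at-0], G2=1, G3=1, G4=0, G5=0, G6=0, G7=0 → 0 — matches
Only G1 stuck-at-0 reproduces the observed 0.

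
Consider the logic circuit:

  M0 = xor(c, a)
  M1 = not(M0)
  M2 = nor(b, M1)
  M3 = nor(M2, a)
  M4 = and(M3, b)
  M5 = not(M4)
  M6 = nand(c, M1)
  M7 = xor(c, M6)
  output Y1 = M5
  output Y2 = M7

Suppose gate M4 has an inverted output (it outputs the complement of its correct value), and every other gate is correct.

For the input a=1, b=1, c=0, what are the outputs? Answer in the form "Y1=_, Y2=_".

Propagate with M4 forced: M0=1, M1=0, M2=0, M3=0, M4=1 [inverted output], M5=0, M6=1, M7=1.
So the outputs are Y1=0, Y2=1. (Without the fault they would be Y1=1, Y2=1.)

Y1=0, Y2=1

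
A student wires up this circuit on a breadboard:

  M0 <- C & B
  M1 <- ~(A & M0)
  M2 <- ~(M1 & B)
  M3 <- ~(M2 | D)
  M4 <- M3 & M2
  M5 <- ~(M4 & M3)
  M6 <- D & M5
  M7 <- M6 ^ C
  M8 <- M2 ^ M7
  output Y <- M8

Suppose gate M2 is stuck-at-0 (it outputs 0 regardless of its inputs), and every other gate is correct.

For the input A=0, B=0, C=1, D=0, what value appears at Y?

Propagate with M2 forced: M0=0, M1=1, M2=0 [stuck-at-0], M3=1, M4=0, M5=1, M6=0, M7=1, M8=1.
So Y = 1. (Without the fault it would be 0.)

1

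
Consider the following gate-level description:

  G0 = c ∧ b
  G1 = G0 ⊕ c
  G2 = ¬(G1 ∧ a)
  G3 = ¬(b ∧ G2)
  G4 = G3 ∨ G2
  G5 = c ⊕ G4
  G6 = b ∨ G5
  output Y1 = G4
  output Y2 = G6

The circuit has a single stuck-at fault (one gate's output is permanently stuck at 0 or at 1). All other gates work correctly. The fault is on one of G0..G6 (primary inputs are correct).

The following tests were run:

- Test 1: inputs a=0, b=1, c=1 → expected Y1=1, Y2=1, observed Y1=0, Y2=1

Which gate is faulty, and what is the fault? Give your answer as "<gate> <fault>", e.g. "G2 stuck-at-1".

Fault-free values for test 1 (a=0, b=1, c=1): G0=1, G1=0, G2=1, G3=0, G4=1, G5=0, G6=1, giving Y1=1, Y2=1. Observed Y1=0, Y2=1.
Test 1: faults giving observed Y1=0, Y2=1 are {G4 stuck-at-0}.
Only G4 stuck-at-0 is consistent with every test.

G4 stuck-at-0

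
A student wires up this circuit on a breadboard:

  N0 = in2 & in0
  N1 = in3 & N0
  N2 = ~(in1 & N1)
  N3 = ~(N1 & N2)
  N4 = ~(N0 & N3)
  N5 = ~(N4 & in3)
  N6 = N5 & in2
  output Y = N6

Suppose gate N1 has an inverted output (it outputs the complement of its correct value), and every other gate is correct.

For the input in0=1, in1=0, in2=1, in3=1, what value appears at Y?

Propagate with N1 forced: N0=1, N1=0 [inverted output], N2=1, N3=1, N4=0, N5=1, N6=1.
So Y = 1. (Without the fault it would be 0.)

1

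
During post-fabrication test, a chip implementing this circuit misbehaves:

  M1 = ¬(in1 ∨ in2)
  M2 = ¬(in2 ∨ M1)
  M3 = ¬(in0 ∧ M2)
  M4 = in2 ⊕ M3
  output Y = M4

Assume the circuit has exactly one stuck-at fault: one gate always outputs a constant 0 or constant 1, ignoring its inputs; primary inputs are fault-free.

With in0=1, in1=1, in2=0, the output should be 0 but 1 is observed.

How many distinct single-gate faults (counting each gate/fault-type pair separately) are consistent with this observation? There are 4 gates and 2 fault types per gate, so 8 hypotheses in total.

4

Fault-free: M1=0, M2=1, M3=0, M4=0 → 0. Observed 1.
  M1 stuck-at-0: output 0 ✗
  M1 stuck-at-1: output 1 ✓
  M2 stuck-at-0: output 1 ✓
  M2 stuck-at-1: output 0 ✗
  M3 stuck-at-0: output 0 ✗
  M3 stuck-at-1: output 1 ✓
  M4 stuck-at-0: output 0 ✗
  M4 stuck-at-1: output 1 ✓
Consistent faults: {M1 stuck-at-1, M2 stuck-at-0, M3 stuck-at-1, M4 stuck-at-1} — 4 in all.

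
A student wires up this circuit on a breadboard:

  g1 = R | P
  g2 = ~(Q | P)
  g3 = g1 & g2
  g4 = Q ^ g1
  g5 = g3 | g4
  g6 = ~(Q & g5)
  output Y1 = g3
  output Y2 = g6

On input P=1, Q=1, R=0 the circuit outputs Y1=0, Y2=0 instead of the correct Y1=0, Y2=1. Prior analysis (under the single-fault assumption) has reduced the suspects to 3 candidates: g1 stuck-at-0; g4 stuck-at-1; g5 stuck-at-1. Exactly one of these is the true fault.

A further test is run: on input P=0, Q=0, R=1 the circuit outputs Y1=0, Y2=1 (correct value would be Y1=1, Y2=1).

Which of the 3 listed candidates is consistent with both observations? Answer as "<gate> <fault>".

g1 stuck-at-0

Evaluate each candidate on input P=0, Q=0, R=1:
  g1 stuck-at-0: g1=0 [stuck-at-0], g2=1, g3=0, g4=0, g5=0, g6=1 → Y1=0, Y2=1 — matches
  g4 stuck-at-1: g1=1, g2=1, g3=1, g4=1 [stuck-at-1], g5=1, g6=1 → Y1=1, Y2=1 — eliminated
  g5 stuck-at-1: g1=1, g2=1, g3=1, g4=1, g5=1 [stuck-at-1], g6=1 → Y1=1, Y2=1 — eliminated
Only g1 stuck-at-0 reproduces the observed Y1=0, Y2=1.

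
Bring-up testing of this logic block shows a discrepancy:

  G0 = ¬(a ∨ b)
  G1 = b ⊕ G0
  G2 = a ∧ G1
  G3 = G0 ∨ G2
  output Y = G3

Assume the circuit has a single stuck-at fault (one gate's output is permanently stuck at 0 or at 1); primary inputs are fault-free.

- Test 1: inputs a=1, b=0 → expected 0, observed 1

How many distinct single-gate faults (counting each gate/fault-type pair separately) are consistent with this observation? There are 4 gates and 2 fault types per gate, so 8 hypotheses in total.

4

Fault-free: G0=0, G1=0, G2=0, G3=0 → 0. Observed 1.
  G0 stuck-at-0: output 0 ✗
  G0 stuck-at-1: output 1 ✓
  G1 stuck-at-0: output 0 ✗
  G1 stuck-at-1: output 1 ✓
  G2 stuck-at-0: output 0 ✗
  G2 stuck-at-1: output 1 ✓
  G3 stuck-at-0: output 0 ✗
  G3 stuck-at-1: output 1 ✓
Consistent faults: {G0 stuck-at-1, G1 stuck-at-1, G2 stuck-at-1, G3 stuck-at-1} — 4 in all.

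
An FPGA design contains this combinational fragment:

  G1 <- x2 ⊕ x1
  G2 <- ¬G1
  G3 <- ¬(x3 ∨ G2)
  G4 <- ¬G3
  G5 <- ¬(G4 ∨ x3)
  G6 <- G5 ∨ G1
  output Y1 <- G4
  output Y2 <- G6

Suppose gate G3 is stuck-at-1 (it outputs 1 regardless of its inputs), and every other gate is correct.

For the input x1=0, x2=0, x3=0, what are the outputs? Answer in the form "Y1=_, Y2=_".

Y1=0, Y2=1

Propagate with G3 forced: G1=0, G2=1, G3=1 [stuck-at-1], G4=0, G5=1, G6=1.
So the outputs are Y1=0, Y2=1. (Without the fault they would be Y1=1, Y2=0.)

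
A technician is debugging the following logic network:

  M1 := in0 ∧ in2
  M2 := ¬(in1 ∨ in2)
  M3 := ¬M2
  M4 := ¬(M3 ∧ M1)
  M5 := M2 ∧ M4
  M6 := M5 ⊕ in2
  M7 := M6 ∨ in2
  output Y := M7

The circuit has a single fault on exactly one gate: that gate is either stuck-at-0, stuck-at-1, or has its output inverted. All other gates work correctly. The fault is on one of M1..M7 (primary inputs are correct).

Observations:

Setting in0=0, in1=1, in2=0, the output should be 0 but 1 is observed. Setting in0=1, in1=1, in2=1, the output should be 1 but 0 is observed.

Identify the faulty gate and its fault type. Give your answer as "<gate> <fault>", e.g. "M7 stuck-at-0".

Fault-free values for test 1 (in0=0, in1=1, in2=0): M1=0, M2=0, M3=1, M4=1, M5=0, M6=0, M7=0, giving Y=0. Observed 1.
Test 1: faults giving observed 1 are {M2 stuck-at-1, M2 inverted output, M5 stuck-at-1, M5 inverted output, M6 stuck-at-1, M6 inverted output, M7 stuck-at-1, M7 inverted output}.
Test 2 (in0=1, in1=1, in2=1): fault-free M1=1, M2=0, M3=1, M4=0, M5=0, M6=1, M7=1 → 1; observed 0. Eliminates M2 stuck-at-1, M2 inverted output, M5 stuck-at-1, M5 inverted output, M6 stuck-at-1, M6 inverted output, M7 stuck-at-1.
Only M7 inverted output is consistent with every test.

M7 inverted output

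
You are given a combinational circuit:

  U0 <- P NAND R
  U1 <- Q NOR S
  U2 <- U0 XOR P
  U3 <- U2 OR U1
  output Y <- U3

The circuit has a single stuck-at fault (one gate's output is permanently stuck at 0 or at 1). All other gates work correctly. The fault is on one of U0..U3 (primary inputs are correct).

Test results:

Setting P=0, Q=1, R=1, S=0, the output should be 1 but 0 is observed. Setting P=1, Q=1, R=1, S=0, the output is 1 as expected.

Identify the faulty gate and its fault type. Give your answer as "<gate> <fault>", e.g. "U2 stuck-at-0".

U0 stuck-at-0

Fault-free values for test 1 (P=0, Q=1, R=1, S=0): U0=1, U1=0, U2=1, U3=1, giving Y=1. Observed 0.
Test 1: faults giving observed 0 are {U0 stuck-at-0, U2 stuck-at-0, U3 stuck-at-0}.
Test 2 (P=1, Q=1, R=1, S=0): fault-free U0=0, U1=0, U2=1, U3=1 → 1; observed 1. Eliminates U2 stuck-at-0, U3 stuck-at-0.
Only U0 stuck-at-0 is consistent with every test.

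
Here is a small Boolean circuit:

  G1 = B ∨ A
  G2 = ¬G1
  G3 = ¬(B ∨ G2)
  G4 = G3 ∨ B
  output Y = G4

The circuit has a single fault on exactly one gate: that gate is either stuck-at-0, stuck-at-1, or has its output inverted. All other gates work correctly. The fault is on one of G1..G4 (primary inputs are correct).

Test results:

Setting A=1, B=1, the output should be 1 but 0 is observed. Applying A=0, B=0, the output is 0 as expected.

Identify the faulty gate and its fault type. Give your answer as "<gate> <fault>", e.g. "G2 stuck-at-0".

Fault-free values for test 1 (A=1, B=1): G1=1, G2=0, G3=0, G4=1, giving Y=1. Observed 0.
Test 1: faults giving observed 0 are {G4 stuck-at-0, G4 inverted output}.
Test 2 (A=0, B=0): fault-free G1=0, G2=1, G3=0, G4=0 → 0; observed 0. Eliminates G4 inverted output.
Only G4 stuck-at-0 is consistent with every test.

G4 stuck-at-0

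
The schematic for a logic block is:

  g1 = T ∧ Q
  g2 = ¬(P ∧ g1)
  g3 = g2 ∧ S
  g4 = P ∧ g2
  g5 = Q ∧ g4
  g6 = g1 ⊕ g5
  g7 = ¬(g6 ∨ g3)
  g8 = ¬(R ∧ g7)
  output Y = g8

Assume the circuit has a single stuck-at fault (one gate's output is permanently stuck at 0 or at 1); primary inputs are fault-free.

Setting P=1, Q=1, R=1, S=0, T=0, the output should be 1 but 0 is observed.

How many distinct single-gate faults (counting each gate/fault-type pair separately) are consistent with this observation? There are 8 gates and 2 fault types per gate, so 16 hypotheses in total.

Fault-free: g1=0, g2=1, g3=0, g4=1, g5=1, g6=1, g7=0, g8=1 → 1. Observed 0.
  g1: none of the 2 fault types match ✗
  g2: stuck-at-0 ✓; others ✗
  g3: none of the 2 fault types match ✗
  g4: stuck-at-0 ✓; others ✗
  g5: stuck-at-0 ✓; others ✗
  g6: stuck-at-0 ✓; others ✗
  g7: stuck-at-1 ✓; others ✗
  g8: stuck-at-0 ✓; others ✗
Consistent faults: {g2 stuck-at-0, g4 stuck-at-0, g5 stuck-at-0, g6 stuck-at-0, g7 stuck-at-1, g8 stuck-at-0} — 6 in all.

6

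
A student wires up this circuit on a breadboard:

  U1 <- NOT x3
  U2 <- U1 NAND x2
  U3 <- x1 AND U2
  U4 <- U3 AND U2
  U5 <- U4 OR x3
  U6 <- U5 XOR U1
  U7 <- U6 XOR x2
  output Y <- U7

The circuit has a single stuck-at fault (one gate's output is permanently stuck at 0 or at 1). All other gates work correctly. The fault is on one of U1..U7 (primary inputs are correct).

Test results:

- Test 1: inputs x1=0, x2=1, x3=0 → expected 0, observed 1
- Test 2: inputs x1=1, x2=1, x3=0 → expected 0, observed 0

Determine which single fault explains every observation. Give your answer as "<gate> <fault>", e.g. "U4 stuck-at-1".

Fault-free values for test 1 (x1=0, x2=1, x3=0): U1=1, U2=0, U3=0, U4=0, U5=0, U6=1, U7=0, giving Y=0. Observed 1.
Test 1: faults giving observed 1 are {U1 stuck-at-0, U4 stuck-at-1, U5 stuck-at-1, U6 stuck-at-0, U7 stuck-at-1}.
Test 2 (x1=1, x2=1, x3=0): fault-free U1=1, U2=0, U3=0, U4=0, U5=0, U6=1, U7=0 → 0; observed 0. Eliminates U4 stuck-at-1, U5 stuck-at-1, U6 stuck-at-0, U7 stuck-at-1.
Only U1 stuck-at-0 is consistent with every test.

U1 stuck-at-0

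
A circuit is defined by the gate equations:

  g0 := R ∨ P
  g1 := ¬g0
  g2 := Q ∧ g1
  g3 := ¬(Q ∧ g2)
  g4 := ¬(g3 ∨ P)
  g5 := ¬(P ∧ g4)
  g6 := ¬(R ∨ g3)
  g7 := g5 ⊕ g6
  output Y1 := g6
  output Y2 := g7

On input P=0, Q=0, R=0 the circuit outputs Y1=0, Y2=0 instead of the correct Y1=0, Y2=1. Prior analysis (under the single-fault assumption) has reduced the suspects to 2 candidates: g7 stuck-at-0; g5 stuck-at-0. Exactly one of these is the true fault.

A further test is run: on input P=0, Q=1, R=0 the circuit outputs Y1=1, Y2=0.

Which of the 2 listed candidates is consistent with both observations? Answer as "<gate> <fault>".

g7 stuck-at-0

Evaluate each candidate on input P=0, Q=1, R=0:
  g7 stuck-at-0: g0=0, g1=1, g2=1, g3=0, g4=1, g5=1, g6=1, g7=0 [stuck-at-0] → Y1=1, Y2=0 — matches
  g5 stuck-at-0: g0=0, g1=1, g2=1, g3=0, g4=1, g5=0 [stuck-at-0], g6=1, g7=1 → Y1=1, Y2=1 — eliminated
Only g7 stuck-at-0 reproduces the observed Y1=1, Y2=0.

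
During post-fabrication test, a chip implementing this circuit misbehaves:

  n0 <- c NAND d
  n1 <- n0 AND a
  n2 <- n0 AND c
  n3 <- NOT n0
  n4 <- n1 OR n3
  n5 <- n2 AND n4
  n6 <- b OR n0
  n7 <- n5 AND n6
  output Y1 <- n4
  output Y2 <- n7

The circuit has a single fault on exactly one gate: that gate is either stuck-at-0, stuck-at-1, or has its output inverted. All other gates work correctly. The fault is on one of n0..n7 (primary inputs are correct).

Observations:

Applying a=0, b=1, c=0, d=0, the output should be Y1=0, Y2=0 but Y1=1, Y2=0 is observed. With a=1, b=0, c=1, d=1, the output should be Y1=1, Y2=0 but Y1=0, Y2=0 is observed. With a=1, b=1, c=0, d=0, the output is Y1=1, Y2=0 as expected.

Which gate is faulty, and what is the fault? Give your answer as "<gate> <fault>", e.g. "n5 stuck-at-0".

n3 inverted output

Fault-free values for test 1 (a=0, b=1, c=0, d=0): n0=1, n1=0, n2=0, n3=0, n4=0, n5=0, n6=1, n7=0, giving Y1=0, Y2=0. Observed Y1=1, Y2=0.
Test 1: faults giving observed Y1=1, Y2=0 are {n0 stuck-at-0, n0 inverted output, n1 stuck-at-1, n1 inverted output, n3 stuck-at-1, n3 inverted output, n4 stuck-at-1, n4 inverted output}.
Test 2 (a=1, b=0, c=1, d=1): fault-free n0=0, n1=0, n2=0, n3=1, n4=1, n5=0, n6=0, n7=0 → Y1=1, Y2=0; observed Y1=0, Y2=0. Eliminates n0 stuck-at-0, n0 inverted output, n1 stuck-at-1, n1 inverted output, n3 stuck-at-1, n4 stuck-at-1.
Test 3 (a=1, b=1, c=0, d=0): fault-free n0=1, n1=1, n2=0, n3=0, n4=1, n5=0, n6=1, n7=0 → Y1=1, Y2=0; observed Y1=1, Y2=0. Eliminates n4 inverted output.
Only n3 inverted output is consistent with every test.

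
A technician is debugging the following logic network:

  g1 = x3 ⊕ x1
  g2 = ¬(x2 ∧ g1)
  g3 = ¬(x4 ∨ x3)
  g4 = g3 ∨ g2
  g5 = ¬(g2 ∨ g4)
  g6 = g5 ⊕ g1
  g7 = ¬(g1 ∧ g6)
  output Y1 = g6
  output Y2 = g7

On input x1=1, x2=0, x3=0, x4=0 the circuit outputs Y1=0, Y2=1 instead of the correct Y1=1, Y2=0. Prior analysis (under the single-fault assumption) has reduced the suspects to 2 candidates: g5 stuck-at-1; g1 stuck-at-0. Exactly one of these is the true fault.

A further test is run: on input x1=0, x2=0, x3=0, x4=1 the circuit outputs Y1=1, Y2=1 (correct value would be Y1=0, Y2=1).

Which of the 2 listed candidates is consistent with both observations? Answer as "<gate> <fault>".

g5 stuck-at-1

Evaluate each candidate on input x1=0, x2=0, x3=0, x4=1:
  g5 stuck-at-1: g1=0, g2=1, g3=0, g4=1, g5=1 [stuck-at-1], g6=1, g7=1 → Y1=1, Y2=1 — matches
  g1 stuck-at-0: g1=0 [stuck-at-0], g2=1, g3=0, g4=1, g5=0, g6=0, g7=1 → Y1=0, Y2=1 — eliminated
Only g5 stuck-at-1 reproduces the observed Y1=1, Y2=1.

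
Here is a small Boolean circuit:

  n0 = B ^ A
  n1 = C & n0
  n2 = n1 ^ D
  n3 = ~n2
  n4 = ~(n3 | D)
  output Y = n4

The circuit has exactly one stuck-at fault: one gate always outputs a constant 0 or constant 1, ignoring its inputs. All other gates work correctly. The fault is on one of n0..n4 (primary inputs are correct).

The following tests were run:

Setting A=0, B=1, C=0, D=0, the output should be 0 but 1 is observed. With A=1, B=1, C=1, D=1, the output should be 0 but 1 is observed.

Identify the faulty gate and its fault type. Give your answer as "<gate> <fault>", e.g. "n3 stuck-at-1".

n4 stuck-at-1

Fault-free values for test 1 (A=0, B=1, C=0, D=0): n0=1, n1=0, n2=0, n3=1, n4=0, giving Y=0. Observed 1.
Test 1: faults giving observed 1 are {n1 stuck-at-1, n2 stuck-at-1, n3 stuck-at-0, n4 stuck-at-1}.
Test 2 (A=1, B=1, C=1, D=1): fault-free n0=0, n1=0, n2=1, n3=0, n4=0 → 0; observed 1. Eliminates n1 stuck-at-1, n2 stuck-at-1, n3 stuck-at-0.
Only n4 stuck-at-1 is consistent with every test.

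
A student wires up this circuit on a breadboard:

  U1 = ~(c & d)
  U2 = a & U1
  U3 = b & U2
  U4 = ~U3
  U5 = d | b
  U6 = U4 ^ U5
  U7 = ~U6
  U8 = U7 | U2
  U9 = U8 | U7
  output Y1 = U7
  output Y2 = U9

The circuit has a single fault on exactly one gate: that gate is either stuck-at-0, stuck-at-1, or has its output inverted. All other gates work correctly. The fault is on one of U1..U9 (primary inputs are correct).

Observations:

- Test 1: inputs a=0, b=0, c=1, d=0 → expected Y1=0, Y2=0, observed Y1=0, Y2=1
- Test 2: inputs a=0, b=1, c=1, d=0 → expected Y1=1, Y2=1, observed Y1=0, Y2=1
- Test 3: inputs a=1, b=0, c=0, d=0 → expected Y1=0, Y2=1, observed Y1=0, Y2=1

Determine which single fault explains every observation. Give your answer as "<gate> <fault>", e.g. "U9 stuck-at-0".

Fault-free values for test 1 (a=0, b=0, c=1, d=0): U1=1, U2=0, U3=0, U4=1, U5=0, U6=1, U7=0, U8=0, U9=0, giving Y1=0, Y2=0. Observed Y1=0, Y2=1.
Test 1: faults giving observed Y1=0, Y2=1 are {U2 stuck-at-1, U2 inverted output, U8 stuck-at-1, U8 inverted output, U9 stuck-at-1, U9 inverted output}.
Test 2 (a=0, b=1, c=1, d=0): fault-free U1=1, U2=0, U3=0, U4=1, U5=1, U6=0, U7=1, U8=1, U9=1 → Y1=1, Y2=1; observed Y1=0, Y2=1. Eliminates U8 stuck-at-1, U8 inverted output, U9 stuck-at-1, U9 inverted output.
Test 3 (a=1, b=0, c=0, d=0): fault-free U1=1, U2=1, U3=0, U4=1, U5=0, U6=1, U7=0, U8=1, U9=1 → Y1=0, Y2=1; observed Y1=0, Y2=1. Eliminates U2 inverted output.
Only U2 stuck-at-1 is consistent with every test.

U2 stuck-at-1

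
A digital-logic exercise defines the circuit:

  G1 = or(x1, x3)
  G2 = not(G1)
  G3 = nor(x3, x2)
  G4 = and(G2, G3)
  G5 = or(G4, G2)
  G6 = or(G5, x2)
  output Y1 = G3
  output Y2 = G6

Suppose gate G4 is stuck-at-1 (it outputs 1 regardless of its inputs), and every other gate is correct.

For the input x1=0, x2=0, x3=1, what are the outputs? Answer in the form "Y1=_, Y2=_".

Y1=0, Y2=1

Propagate with G4 forced: G1=1, G2=0, G3=0, G4=1 [stuck-at-1], G5=1, G6=1.
So the outputs are Y1=0, Y2=1. (Without the fault they would be Y1=0, Y2=0.)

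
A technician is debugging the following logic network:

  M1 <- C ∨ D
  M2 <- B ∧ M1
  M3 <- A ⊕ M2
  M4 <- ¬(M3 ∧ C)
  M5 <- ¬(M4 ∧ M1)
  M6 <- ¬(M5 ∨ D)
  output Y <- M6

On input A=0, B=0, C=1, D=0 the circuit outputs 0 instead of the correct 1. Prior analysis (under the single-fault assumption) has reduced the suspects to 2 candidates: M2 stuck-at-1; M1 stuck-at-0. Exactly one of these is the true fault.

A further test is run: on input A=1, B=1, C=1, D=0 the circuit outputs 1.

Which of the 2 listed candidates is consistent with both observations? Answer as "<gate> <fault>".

M2 stuck-at-1

Evaluate each candidate on input A=1, B=1, C=1, D=0:
  M2 stuck-at-1: M1=1, M2=1 [stuck-at-1], M3=0, M4=1, M5=0, M6=1 → 1 — matches
  M1 stuck-at-0: M1=0 [stuck-at-0], M2=0, M3=1, M4=0, M5=1, M6=0 → 0 — eliminated
Only M2 stuck-at-1 reproduces the observed 1.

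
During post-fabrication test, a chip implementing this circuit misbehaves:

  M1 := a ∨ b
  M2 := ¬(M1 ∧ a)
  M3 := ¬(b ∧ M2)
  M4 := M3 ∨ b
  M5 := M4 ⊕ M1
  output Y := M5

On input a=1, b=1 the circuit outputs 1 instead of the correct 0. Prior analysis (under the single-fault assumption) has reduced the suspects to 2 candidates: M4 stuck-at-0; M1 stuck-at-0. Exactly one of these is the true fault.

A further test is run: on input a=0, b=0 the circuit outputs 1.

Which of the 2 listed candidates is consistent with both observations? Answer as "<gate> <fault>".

M1 stuck-at-0

Evaluate each candidate on input a=0, b=0:
  M4 stuck-at-0: M1=0, M2=1, M3=1, M4=0 [stuck-at-0], M5=0 → 0 — eliminated
  M1 stuck-at-0: M1=0 [stuck-at-0], M2=1, M3=1, M4=1, M5=1 → 1 — matches
Only M1 stuck-at-0 reproduces the observed 1.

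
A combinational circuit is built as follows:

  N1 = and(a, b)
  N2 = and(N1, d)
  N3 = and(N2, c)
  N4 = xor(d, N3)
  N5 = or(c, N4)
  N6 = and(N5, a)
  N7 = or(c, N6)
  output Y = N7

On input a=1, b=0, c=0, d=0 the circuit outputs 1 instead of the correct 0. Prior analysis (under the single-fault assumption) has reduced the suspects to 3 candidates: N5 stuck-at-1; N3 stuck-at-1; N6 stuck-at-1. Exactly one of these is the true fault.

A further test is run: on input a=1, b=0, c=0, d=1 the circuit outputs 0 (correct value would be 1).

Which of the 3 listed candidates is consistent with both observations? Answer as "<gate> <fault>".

Evaluate each candidate on input a=1, b=0, c=0, d=1:
  N5 stuck-at-1: N1=0, N2=0, N3=0, N4=1, N5=1 [stuck-at-1], N6=1, N7=1 → 1 — eliminated
  N3 stuck-at-1: N1=0, N2=0, N3=1 [stuck-at-1], N4=0, N5=0, N6=0, N7=0 → 0 — matches
  N6 stuck-at-1: N1=0, N2=0, N3=0, N4=1, N5=1, N6=1 [stuck-at-1], N7=1 → 1 — eliminated
Only N3 stuck-at-1 reproduces the observed 0.

N3 stuck-at-1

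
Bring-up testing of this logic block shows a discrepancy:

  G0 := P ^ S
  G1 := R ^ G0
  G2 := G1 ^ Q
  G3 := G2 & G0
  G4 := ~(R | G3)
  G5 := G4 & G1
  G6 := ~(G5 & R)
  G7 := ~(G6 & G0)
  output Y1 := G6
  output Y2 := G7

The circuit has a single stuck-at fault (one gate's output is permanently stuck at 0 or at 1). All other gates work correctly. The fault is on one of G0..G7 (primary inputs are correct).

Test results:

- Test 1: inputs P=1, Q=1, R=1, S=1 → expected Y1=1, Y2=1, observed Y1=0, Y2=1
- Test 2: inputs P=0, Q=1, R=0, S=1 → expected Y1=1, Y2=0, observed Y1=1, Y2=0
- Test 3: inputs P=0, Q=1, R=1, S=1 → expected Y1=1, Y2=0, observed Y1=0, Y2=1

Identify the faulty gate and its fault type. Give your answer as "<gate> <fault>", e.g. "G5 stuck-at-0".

G5 stuck-at-1

Fault-free values for test 1 (P=1, Q=1, R=1, S=1): G0=0, G1=1, G2=0, G3=0, G4=0, G5=0, G6=1, G7=1, giving Y1=1, Y2=1. Observed Y1=0, Y2=1.
Test 1: faults giving observed Y1=0, Y2=1 are {G4 stuck-at-1, G5 stuck-at-1, G6 stuck-at-0}.
Test 2 (P=0, Q=1, R=0, S=1): fault-free G0=1, G1=1, G2=0, G3=0, G4=1, G5=1, G6=1, G7=0 → Y1=1, Y2=0; observed Y1=1, Y2=0. Eliminates G6 stuck-at-0.
Test 3 (P=0, Q=1, R=1, S=1): fault-free G0=1, G1=0, G2=1, G3=1, G4=0, G5=0, G6=1, G7=0 → Y1=1, Y2=0; observed Y1=0, Y2=1. Eliminates G4 stuck-at-1.
Only G5 stuck-at-1 is consistent with every test.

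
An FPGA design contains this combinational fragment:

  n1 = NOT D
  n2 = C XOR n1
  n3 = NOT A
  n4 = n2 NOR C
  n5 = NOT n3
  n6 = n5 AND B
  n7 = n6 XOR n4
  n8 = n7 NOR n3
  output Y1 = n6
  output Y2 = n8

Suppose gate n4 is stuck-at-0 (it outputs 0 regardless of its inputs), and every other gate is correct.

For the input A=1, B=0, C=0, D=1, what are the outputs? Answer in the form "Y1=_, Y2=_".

Y1=0, Y2=1

Propagate with n4 forced: n1=0, n2=0, n3=0, n4=0 [stuck-at-0], n5=1, n6=0, n7=0, n8=1.
So the outputs are Y1=0, Y2=1. (Without the fault they would be Y1=0, Y2=0.)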